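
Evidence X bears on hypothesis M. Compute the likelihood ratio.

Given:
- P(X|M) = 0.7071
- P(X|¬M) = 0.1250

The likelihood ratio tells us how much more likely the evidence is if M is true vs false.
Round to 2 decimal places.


Likelihood Ratio (LR) = P(X|M) / P(X|¬M)

LR = 0.7071 / 0.1250
   = 5.66

The evidence is 5.66 times more likely if M is true than if M is false.
LR > 1, so observing X raises the odds in favor of M.


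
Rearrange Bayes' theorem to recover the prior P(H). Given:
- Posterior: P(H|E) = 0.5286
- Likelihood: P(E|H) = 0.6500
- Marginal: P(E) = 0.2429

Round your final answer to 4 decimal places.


From Bayes' theorem: P(H|E) = P(E|H) × P(H) / P(E)

Rearranging for P(H):
P(H) = P(H|E) × P(E) / P(E|H)
     = 0.5286 × 0.2429 / 0.6500
     = 0.12839694 / 0.6500
     = 0.1975


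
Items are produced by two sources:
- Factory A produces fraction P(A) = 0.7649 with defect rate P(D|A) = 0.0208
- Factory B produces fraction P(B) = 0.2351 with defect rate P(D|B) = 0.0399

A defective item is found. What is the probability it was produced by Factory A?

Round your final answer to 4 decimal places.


Let A = from Factory A, D = defective

Given:
- P(A) = 0.7649, P(B) = 0.2351
- P(D|A) = 0.0208, P(D|B) = 0.0399

Step 1: Find P(D)
P(D) = P(D|A)P(A) + P(D|B)P(B)
     = 0.0208 × 0.7649 + 0.0399 × 0.2351
     = 0.01590992 + 0.00938049
     = 0.02529041

Step 2: Apply Bayes' theorem
P(A|D) = P(D|A)P(A) / P(D)
       = 0.01590992 / 0.02529041
       = 0.6291


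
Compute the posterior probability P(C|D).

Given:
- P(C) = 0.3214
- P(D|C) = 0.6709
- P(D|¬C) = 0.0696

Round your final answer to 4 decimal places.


Bayes' theorem: P(C|D) = P(D|C) × P(C) / P(D)

Step 1: Calculate P(D) using law of total probability
P(D) = P(D|C)P(C) + P(D|¬C)P(¬C)
     = 0.6709 × 0.3214 + 0.0696 × 0.6786
     = 0.21562726 + 0.04723056
     = 0.26285782

Step 2: Apply Bayes' theorem
P(C|D) = P(D|C) × P(C) / P(D)
       = 0.21562726 / 0.26285782
       = 0.8203


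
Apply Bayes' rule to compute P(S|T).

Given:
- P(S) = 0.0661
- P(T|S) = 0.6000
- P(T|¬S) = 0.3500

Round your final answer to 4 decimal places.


Bayes' theorem: P(S|T) = P(T|S) × P(S) / P(T)

Step 1: Calculate P(T) using law of total probability
P(T) = P(T|S)P(S) + P(T|¬S)P(¬S)
     = 0.6000 × 0.0661 + 0.3500 × 0.9339
     = 0.03966000 + 0.32686500
     = 0.36652500

Step 2: Apply Bayes' theorem
P(S|T) = P(T|S) × P(S) / P(T)
       = 0.03966000 / 0.36652500
       = 0.1082


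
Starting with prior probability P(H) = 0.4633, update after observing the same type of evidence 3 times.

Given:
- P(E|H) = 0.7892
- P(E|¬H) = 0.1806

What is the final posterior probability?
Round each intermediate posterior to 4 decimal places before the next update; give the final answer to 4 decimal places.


Sequential Bayesian updating:

Initial prior: P(H) = 0.4633

Update 1:
  P(E) = 0.7892 × 0.4633 + 0.1806 × 0.5367 = 0.36563636 + 0.09692802 = 0.46256438
  P(H|E) = 0.36563636 / 0.46256438 = 0.7905

Update 2:
  P(E) = 0.7892 × 0.7905 + 0.1806 × 0.2095 = 0.62386260 + 0.03783570 = 0.66169830
  P(H|E) = 0.62386260 / 0.66169830 = 0.9428

Update 3:
  P(E) = 0.7892 × 0.9428 + 0.1806 × 0.0572 = 0.74405776 + 0.01033032 = 0.75438808
  P(H|E) = 0.74405776 / 0.75438808 = 0.9863

Final posterior: 0.9863


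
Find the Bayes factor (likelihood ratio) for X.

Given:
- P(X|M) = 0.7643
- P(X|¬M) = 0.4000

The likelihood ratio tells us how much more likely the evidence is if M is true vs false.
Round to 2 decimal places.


Likelihood Ratio (LR) = P(X|M) / P(X|¬M)

LR = 0.7643 / 0.4000
   = 1.91

The evidence is 1.91 times more likely if M is true than if M is false.
Since LR > 1, the evidence supports M over ¬M.


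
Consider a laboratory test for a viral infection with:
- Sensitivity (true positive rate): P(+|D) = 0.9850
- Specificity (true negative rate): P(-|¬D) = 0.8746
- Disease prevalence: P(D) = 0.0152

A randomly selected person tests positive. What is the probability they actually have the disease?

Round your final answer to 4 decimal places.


Let D = has disease, + = positive test

Given:
- P(D) = 0.0152 (prevalence)
- P(+|D) = 0.9850 (sensitivity)
- P(-|¬D) = 0.8746 (specificity)
- P(+|¬D) = 0.1254 (false positive rate = 1 - specificity)

Step 1: Find P(+)
P(+) = P(+|D)P(D) + P(+|¬D)P(¬D)
     = 0.9850 × 0.0152 + 0.1254 × 0.9848
     = 0.01497200 + 0.12349392
     = 0.13846592

Step 2: Apply Bayes' theorem for P(D|+)
P(D|+) = P(+|D)P(D) / P(+)
       = 0.01497200 / 0.13846592
       = 0.1081


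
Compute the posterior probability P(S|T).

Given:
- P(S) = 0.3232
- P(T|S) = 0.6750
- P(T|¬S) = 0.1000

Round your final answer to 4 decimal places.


Bayes' theorem: P(S|T) = P(T|S) × P(S) / P(T)

Step 1: Calculate P(T) using law of total probability
P(T) = P(T|S)P(S) + P(T|¬S)P(¬S)
     = 0.6750 × 0.3232 + 0.1000 × 0.6768
     = 0.21816000 + 0.06768000
     = 0.28584000

Step 2: Apply Bayes' theorem
P(S|T) = P(T|S) × P(S) / P(T)
       = 0.21816000 / 0.28584000
       = 0.7632


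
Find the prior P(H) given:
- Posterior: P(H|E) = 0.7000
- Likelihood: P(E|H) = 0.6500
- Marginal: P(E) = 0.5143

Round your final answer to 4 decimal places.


From Bayes' theorem: P(H|E) = P(E|H) × P(H) / P(E)

Rearranging for P(H):
P(H) = P(H|E) × P(E) / P(E|H)
     = 0.7000 × 0.5143 / 0.6500
     = 0.36001000 / 0.6500
     = 0.5539


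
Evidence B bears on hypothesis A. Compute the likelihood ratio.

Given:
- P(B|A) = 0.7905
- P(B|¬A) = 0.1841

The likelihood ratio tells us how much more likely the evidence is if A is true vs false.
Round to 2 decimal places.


Likelihood Ratio (LR) = P(B|A) / P(B|¬A)

LR = 0.7905 / 0.1841
   = 4.29

The evidence is 4.29 times more likely if A is true than if A is false.
LR > 1, so observing B raises the odds in favor of A.


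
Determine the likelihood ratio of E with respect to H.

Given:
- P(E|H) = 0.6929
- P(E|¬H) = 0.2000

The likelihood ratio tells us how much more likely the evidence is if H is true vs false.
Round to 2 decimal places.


Likelihood Ratio (LR) = P(E|H) / P(E|¬H)

LR = 0.6929 / 0.2000
   = 3.46

The evidence is 3.46 times more likely if H is true than if H is false.
Since LR > 1, the evidence supports H over ¬H.


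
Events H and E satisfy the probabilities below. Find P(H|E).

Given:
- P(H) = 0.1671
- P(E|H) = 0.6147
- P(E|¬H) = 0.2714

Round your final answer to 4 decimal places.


Bayes' theorem: P(H|E) = P(E|H) × P(H) / P(E)

Step 1: Calculate P(E) using law of total probability
P(E) = P(E|H)P(H) + P(E|¬H)P(¬H)
     = 0.6147 × 0.1671 + 0.2714 × 0.8329
     = 0.10271637 + 0.22604906
     = 0.32876543

Step 2: Apply Bayes' theorem
P(H|E) = P(E|H) × P(H) / P(E)
       = 0.10271637 / 0.32876543
       = 0.3124


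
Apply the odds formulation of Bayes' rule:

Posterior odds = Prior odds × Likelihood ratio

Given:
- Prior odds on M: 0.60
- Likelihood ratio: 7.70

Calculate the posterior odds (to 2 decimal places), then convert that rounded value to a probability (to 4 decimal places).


Step 1: Calculate posterior odds
Posterior odds = Prior odds × LR
               = 0.60 × 7.70
               = 4.62

Step 2: Convert to probability
P(M|E) = Posterior odds / (1 + Posterior odds)
       = 4.62 / (1 + 4.62)
       = 4.62 / 5.62
       = 0.8221

The evidence increased P(M) from 0.3750 to 0.8221.


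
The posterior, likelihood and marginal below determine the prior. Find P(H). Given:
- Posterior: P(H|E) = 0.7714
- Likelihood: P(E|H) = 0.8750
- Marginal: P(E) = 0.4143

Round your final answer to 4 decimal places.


From Bayes' theorem: P(H|E) = P(E|H) × P(H) / P(E)

Rearranging for P(H):
P(H) = P(H|E) × P(E) / P(E|H)
     = 0.7714 × 0.4143 / 0.8750
     = 0.31959102 / 0.8750
     = 0.3652


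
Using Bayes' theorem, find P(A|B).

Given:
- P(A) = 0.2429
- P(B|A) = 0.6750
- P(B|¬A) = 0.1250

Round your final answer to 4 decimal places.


Bayes' theorem: P(A|B) = P(B|A) × P(A) / P(B)

Step 1: Calculate P(B) using law of total probability
P(B) = P(B|A)P(A) + P(B|¬A)P(¬A)
     = 0.6750 × 0.2429 + 0.1250 × 0.7571
     = 0.16395750 + 0.09463750
     = 0.25859500

Step 2: Apply Bayes' theorem
P(A|B) = P(B|A) × P(A) / P(B)
       = 0.16395750 / 0.25859500
       = 0.6340


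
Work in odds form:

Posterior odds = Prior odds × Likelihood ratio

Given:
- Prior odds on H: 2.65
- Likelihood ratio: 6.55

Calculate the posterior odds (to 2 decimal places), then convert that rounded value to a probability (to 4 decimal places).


Step 1: Calculate posterior odds
Posterior odds = Prior odds × LR
               = 2.65 × 6.55
               = 17.36

Step 2: Convert to probability
P(H|E) = Posterior odds / (1 + Posterior odds)
       = 17.36 / (1 + 17.36)
       = 17.36 / 18.36
       = 0.9455

The evidence increased P(H) from 0.7260 to 0.9455.


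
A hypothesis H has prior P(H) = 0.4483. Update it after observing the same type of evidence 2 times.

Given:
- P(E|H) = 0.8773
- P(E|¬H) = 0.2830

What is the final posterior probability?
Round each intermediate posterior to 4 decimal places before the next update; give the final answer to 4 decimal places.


Sequential Bayesian updating:

Initial prior: P(H) = 0.4483

Update 1:
  P(E) = 0.8773 × 0.4483 + 0.2830 × 0.5517 = 0.39329359 + 0.15613110 = 0.54942469
  P(H|E) = 0.39329359 / 0.54942469 = 0.7158

Update 2:
  P(E) = 0.8773 × 0.7158 + 0.2830 × 0.2842 = 0.62797134 + 0.08042860 = 0.70839994
  P(H|E) = 0.62797134 / 0.70839994 = 0.8865

Final posterior: 0.8865


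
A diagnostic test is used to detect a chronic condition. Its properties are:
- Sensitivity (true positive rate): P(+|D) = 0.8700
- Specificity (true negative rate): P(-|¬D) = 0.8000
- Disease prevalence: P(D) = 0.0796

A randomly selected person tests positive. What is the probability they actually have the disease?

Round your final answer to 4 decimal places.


Let D = has disease, + = positive test

Given:
- P(D) = 0.0796 (prevalence)
- P(+|D) = 0.8700 (sensitivity)
- P(-|¬D) = 0.8000 (specificity)
- P(+|¬D) = 0.2000 (false positive rate = 1 - specificity)

Step 1: Find P(+)
P(+) = P(+|D)P(D) + P(+|¬D)P(¬D)
     = 0.8700 × 0.0796 + 0.2000 × 0.9204
     = 0.06925200 + 0.18408000
     = 0.25333200

Step 2: Apply Bayes' theorem for P(D|+)
P(D|+) = P(+|D)P(D) / P(+)
       = 0.06925200 / 0.25333200
       = 0.2734


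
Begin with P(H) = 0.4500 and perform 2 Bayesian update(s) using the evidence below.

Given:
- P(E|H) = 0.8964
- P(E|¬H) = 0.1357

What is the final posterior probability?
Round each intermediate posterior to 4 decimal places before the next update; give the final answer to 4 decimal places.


Sequential Bayesian updating:

Initial prior: P(H) = 0.4500

Update 1:
  P(E) = 0.8964 × 0.4500 + 0.1357 × 0.5500 = 0.40338000 + 0.07463500 = 0.47801500
  P(H|E) = 0.40338000 / 0.47801500 = 0.8439

Update 2:
  P(E) = 0.8964 × 0.8439 + 0.1357 × 0.1561 = 0.75647196 + 0.02118277 = 0.77765473
  P(H|E) = 0.75647196 / 0.77765473 = 0.9728

Final posterior: 0.9728


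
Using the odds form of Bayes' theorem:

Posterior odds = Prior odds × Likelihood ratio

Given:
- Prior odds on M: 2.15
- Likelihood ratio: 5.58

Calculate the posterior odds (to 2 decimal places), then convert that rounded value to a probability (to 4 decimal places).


Step 1: Calculate posterior odds
Posterior odds = Prior odds × LR
               = 2.15 × 5.58
               = 12.00

Step 2: Convert to probability
P(M|E) = Posterior odds / (1 + Posterior odds)
       = 12.00 / (1 + 12.00)
       = 12.00 / 13.00
       = 0.9231

The evidence increased P(M) from 0.6825 to 0.9231.


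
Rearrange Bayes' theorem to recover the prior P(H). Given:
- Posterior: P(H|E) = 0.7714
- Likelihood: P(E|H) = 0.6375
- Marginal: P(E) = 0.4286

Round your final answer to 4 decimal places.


From Bayes' theorem: P(H|E) = P(E|H) × P(H) / P(E)

Rearranging for P(H):
P(H) = P(H|E) × P(E) / P(E|H)
     = 0.7714 × 0.4286 / 0.6375
     = 0.33062204 / 0.6375
     = 0.5186


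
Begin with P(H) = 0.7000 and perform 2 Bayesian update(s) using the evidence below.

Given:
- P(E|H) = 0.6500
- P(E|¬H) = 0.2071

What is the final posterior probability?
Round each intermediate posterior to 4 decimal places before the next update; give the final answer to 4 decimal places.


Sequential Bayesian updating:

Initial prior: P(H) = 0.7000

Update 1:
  P(E) = 0.6500 × 0.7000 + 0.2071 × 0.3000 = 0.45500000 + 0.06213000 = 0.51713000
  P(H|E) = 0.45500000 / 0.51713000 = 0.8799

Update 2:
  P(E) = 0.6500 × 0.8799 + 0.2071 × 0.1201 = 0.57193500 + 0.02487271 = 0.59680771
  P(H|E) = 0.57193500 / 0.59680771 = 0.9583

Final posterior: 0.9583


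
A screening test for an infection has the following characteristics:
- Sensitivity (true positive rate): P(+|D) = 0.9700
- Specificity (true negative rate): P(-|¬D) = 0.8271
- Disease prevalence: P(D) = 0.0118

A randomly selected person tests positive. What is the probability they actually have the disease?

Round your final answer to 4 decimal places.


Let D = has disease, + = positive test

Given:
- P(D) = 0.0118 (prevalence)
- P(+|D) = 0.9700 (sensitivity)
- P(-|¬D) = 0.8271 (specificity)
- P(+|¬D) = 0.1729 (false positive rate = 1 - specificity)

Step 1: Find P(+)
P(+) = P(+|D)P(D) + P(+|¬D)P(¬D)
     = 0.9700 × 0.0118 + 0.1729 × 0.9882
     = 0.01144600 + 0.17085978
     = 0.18230578

Step 2: Apply Bayes' theorem for P(D|+)
P(D|+) = P(+|D)P(D) / P(+)
       = 0.01144600 / 0.18230578
       = 0.0628


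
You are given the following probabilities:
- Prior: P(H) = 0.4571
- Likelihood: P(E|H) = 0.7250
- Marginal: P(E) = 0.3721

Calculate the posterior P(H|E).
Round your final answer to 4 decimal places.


Using Bayes' theorem:

P(H|E) = P(E|H) × P(H) / P(E)
       = 0.7250 × 0.4571 / 0.3721
       = 0.33139750 / 0.3721
       = 0.8906

The evidence strengthens our belief in H.
Prior: 0.4571 → Posterior: 0.8906


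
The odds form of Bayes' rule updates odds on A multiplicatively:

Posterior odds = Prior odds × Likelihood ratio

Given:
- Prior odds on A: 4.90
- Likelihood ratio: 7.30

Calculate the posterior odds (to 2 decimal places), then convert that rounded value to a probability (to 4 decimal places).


Step 1: Calculate posterior odds
Posterior odds = Prior odds × LR
               = 4.90 × 7.30
               = 35.77

Step 2: Convert to probability
P(A|E) = Posterior odds / (1 + Posterior odds)
       = 35.77 / (1 + 35.77)
       = 35.77 / 36.77
       = 0.9728

The evidence increased P(A) from 0.8305 to 0.9728.


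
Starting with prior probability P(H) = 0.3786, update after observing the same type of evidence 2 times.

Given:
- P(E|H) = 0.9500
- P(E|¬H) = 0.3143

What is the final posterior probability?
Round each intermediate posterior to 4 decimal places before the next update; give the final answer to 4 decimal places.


Sequential Bayesian updating:

Initial prior: P(H) = 0.3786

Update 1:
  P(E) = 0.9500 × 0.3786 + 0.3143 × 0.6214 = 0.35967000 + 0.19530602 = 0.55497602
  P(H|E) = 0.35967000 / 0.55497602 = 0.6481

Update 2:
  P(E) = 0.9500 × 0.6481 + 0.3143 × 0.3519 = 0.61569500 + 0.11060217 = 0.72629717
  P(H|E) = 0.61569500 / 0.72629717 = 0.8477

Final posterior: 0.8477


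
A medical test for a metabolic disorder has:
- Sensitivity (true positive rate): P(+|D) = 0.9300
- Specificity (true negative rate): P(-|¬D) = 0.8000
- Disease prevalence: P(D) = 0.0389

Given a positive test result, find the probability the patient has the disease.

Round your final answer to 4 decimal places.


Let D = has disease, + = positive test

Given:
- P(D) = 0.0389 (prevalence)
- P(+|D) = 0.9300 (sensitivity)
- P(-|¬D) = 0.8000 (specificity)
- P(+|¬D) = 0.2000 (false positive rate = 1 - specificity)

Step 1: Find P(+)
P(+) = P(+|D)P(D) + P(+|¬D)P(¬D)
     = 0.9300 × 0.0389 + 0.2000 × 0.9611
     = 0.03617700 + 0.19222000
     = 0.22839700

Step 2: Apply Bayes' theorem for P(D|+)
P(D|+) = P(+|D)P(D) / P(+)
       = 0.03617700 / 0.22839700
       = 0.1584


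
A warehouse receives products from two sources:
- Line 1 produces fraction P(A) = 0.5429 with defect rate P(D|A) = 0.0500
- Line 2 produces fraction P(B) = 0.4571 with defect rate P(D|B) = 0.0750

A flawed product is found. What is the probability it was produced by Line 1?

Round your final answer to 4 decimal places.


Let A = from Line 1, D = flawed

Given:
- P(A) = 0.5429, P(B) = 0.4571
- P(D|A) = 0.0500, P(D|B) = 0.0750

Step 1: Find P(D)
P(D) = P(D|A)P(A) + P(D|B)P(B)
     = 0.0500 × 0.5429 + 0.0750 × 0.4571
     = 0.02714500 + 0.03428250
     = 0.06142750

Step 2: Apply Bayes' theorem
P(A|D) = P(D|A)P(A) / P(D)
       = 0.02714500 / 0.06142750
       = 0.4419


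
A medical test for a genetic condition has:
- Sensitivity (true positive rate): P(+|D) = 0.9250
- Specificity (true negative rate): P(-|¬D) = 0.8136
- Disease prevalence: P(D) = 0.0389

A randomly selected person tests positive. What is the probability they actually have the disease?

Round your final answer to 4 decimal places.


Let D = has disease, + = positive test

Given:
- P(D) = 0.0389 (prevalence)
- P(+|D) = 0.9250 (sensitivity)
- P(-|¬D) = 0.8136 (specificity)
- P(+|¬D) = 0.1864 (false positive rate = 1 - specificity)

Step 1: Find P(+)
P(+) = P(+|D)P(D) + P(+|¬D)P(¬D)
     = 0.9250 × 0.0389 + 0.1864 × 0.9611
     = 0.03598250 + 0.17914904
     = 0.21513154

Step 2: Apply Bayes' theorem for P(D|+)
P(D|+) = P(+|D)P(D) / P(+)
       = 0.03598250 / 0.21513154
       = 0.1673


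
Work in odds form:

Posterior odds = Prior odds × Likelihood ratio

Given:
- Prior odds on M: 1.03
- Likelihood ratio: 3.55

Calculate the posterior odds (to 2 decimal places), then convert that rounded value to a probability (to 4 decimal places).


Step 1: Calculate posterior odds
Posterior odds = Prior odds × LR
               = 1.03 × 3.55
               = 3.66

Step 2: Convert to probability
P(M|E) = Posterior odds / (1 + Posterior odds)
       = 3.66 / (1 + 3.66)
       = 3.66 / 4.66
       = 0.7854

The evidence increased P(M) from 0.5074 to 0.7854.


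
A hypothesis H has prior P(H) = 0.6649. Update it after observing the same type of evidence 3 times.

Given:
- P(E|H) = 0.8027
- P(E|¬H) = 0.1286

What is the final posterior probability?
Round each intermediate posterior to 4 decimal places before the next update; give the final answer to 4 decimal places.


Sequential Bayesian updating:

Initial prior: P(H) = 0.6649

Update 1:
  P(E) = 0.8027 × 0.6649 + 0.1286 × 0.3351 = 0.53371523 + 0.04309386 = 0.57680909
  P(H|E) = 0.53371523 / 0.57680909 = 0.9253

Update 2:
  P(E) = 0.8027 × 0.9253 + 0.1286 × 0.0747 = 0.74273831 + 0.00960642 = 0.75234473
  P(H|E) = 0.74273831 / 0.75234473 = 0.9872

Update 3:
  P(E) = 0.8027 × 0.9872 + 0.1286 × 0.0128 = 0.79242544 + 0.00164608 = 0.79407152
  P(H|E) = 0.79242544 / 0.79407152 = 0.9979

Final posterior: 0.9979


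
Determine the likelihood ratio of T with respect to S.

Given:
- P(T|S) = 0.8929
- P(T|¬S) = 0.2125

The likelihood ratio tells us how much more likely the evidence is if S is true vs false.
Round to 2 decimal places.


Likelihood Ratio (LR) = P(T|S) / P(T|¬S)

LR = 0.8929 / 0.2125
   = 4.20

The evidence is 4.20 times more likely if S is true than if S is false.
LR > 1, so observing T raises the odds in favor of S.


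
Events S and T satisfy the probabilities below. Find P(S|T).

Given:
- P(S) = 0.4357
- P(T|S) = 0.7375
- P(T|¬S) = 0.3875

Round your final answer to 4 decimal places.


Bayes' theorem: P(S|T) = P(T|S) × P(S) / P(T)

Step 1: Calculate P(T) using law of total probability
P(T) = P(T|S)P(S) + P(T|¬S)P(¬S)
     = 0.7375 × 0.4357 + 0.3875 × 0.5643
     = 0.32132875 + 0.21866625
     = 0.53999500

Step 2: Apply Bayes' theorem
P(S|T) = P(T|S) × P(S) / P(T)
       = 0.32132875 / 0.53999500
       = 0.5951


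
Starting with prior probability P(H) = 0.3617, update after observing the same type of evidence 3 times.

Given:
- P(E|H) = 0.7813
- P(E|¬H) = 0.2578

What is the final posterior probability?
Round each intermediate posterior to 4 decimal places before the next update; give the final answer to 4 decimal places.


Sequential Bayesian updating:

Initial prior: P(H) = 0.3617

Update 1:
  P(E) = 0.7813 × 0.3617 + 0.2578 × 0.6383 = 0.28259621 + 0.16455374 = 0.44714995
  P(H|E) = 0.28259621 / 0.44714995 = 0.6320

Update 2:
  P(E) = 0.7813 × 0.6320 + 0.2578 × 0.3680 = 0.49378160 + 0.09487040 = 0.58865200
  P(H|E) = 0.49378160 / 0.58865200 = 0.8388

Update 3:
  P(E) = 0.7813 × 0.8388 + 0.2578 × 0.1612 = 0.65535444 + 0.04155736 = 0.69691180
  P(H|E) = 0.65535444 / 0.69691180 = 0.9404

Final posterior: 0.9404


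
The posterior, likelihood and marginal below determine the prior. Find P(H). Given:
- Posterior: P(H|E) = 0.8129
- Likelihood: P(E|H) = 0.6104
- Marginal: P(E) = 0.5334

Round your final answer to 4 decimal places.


From Bayes' theorem: P(H|E) = P(E|H) × P(H) / P(E)

Rearranging for P(H):
P(H) = P(H|E) × P(E) / P(E|H)
     = 0.8129 × 0.5334 / 0.6104
     = 0.43360086 / 0.6104
     = 0.7104


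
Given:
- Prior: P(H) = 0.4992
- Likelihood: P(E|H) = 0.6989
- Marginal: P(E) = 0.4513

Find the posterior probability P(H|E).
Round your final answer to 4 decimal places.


Using Bayes' theorem:

P(H|E) = P(E|H) × P(H) / P(E)
       = 0.6989 × 0.4992 / 0.4513
       = 0.34889088 / 0.4513
       = 0.7731

The evidence strengthens our belief in H.
Prior: 0.4992 → Posterior: 0.7731


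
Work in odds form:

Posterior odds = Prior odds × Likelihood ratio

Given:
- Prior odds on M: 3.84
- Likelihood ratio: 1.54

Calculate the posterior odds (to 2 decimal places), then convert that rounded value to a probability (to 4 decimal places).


Step 1: Calculate posterior odds
Posterior odds = Prior odds × LR
               = 3.84 × 1.54
               = 5.91

Step 2: Convert to probability
P(M|E) = Posterior odds / (1 + Posterior odds)
       = 5.91 / (1 + 5.91)
       = 5.91 / 6.91
       = 0.8553

The evidence increased P(M) from 0.7934 to 0.8553.


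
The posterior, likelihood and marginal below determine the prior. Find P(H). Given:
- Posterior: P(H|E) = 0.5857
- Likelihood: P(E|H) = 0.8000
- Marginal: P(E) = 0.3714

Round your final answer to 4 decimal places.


From Bayes' theorem: P(H|E) = P(E|H) × P(H) / P(E)

Rearranging for P(H):
P(H) = P(H|E) × P(E) / P(E|H)
     = 0.5857 × 0.3714 / 0.8000
     = 0.21752898 / 0.8000
     = 0.2719


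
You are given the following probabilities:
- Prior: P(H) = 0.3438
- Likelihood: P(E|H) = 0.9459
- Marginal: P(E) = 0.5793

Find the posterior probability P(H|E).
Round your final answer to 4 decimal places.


Using Bayes' theorem:

P(H|E) = P(E|H) × P(H) / P(E)
       = 0.9459 × 0.3438 / 0.5793
       = 0.32520042 / 0.5793
       = 0.5614

The evidence strengthens our belief in H.
Prior: 0.3438 → Posterior: 0.5614


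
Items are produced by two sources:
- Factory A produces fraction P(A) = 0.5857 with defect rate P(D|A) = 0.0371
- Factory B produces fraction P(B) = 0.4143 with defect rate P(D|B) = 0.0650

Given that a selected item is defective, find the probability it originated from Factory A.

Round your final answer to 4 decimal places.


Let A = from Factory A, D = defective

Given:
- P(A) = 0.5857, P(B) = 0.4143
- P(D|A) = 0.0371, P(D|B) = 0.0650

Step 1: Find P(D)
P(D) = P(D|A)P(A) + P(D|B)P(B)
     = 0.0371 × 0.5857 + 0.0650 × 0.4143
     = 0.02172947 + 0.02692950
     = 0.04865897

Step 2: Apply Bayes' theorem
P(A|D) = P(D|A)P(A) / P(D)
       = 0.02172947 / 0.04865897
       = 0.4466


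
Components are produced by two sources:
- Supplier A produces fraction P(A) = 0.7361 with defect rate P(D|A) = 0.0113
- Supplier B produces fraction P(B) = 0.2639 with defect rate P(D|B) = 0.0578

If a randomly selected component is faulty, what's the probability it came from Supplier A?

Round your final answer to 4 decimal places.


Let A = from Supplier A, D = faulty

Given:
- P(A) = 0.7361, P(B) = 0.2639
- P(D|A) = 0.0113, P(D|B) = 0.0578

Step 1: Find P(D)
P(D) = P(D|A)P(A) + P(D|B)P(B)
     = 0.0113 × 0.7361 + 0.0578 × 0.2639
     = 0.00831793 + 0.01525342
     = 0.02357135

Step 2: Apply Bayes' theorem
P(A|D) = P(D|A)P(A) / P(D)
       = 0.00831793 / 0.02357135
       = 0.3529


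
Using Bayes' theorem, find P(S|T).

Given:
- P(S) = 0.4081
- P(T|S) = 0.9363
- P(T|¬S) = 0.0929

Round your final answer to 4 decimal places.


Bayes' theorem: P(S|T) = P(T|S) × P(S) / P(T)

Step 1: Calculate P(T) using law of total probability
P(T) = P(T|S)P(S) + P(T|¬S)P(¬S)
     = 0.9363 × 0.4081 + 0.0929 × 0.5919
     = 0.38210403 + 0.05498751
     = 0.43709154

Step 2: Apply Bayes' theorem
P(S|T) = P(T|S) × P(S) / P(T)
       = 0.38210403 / 0.43709154
       = 0.8742


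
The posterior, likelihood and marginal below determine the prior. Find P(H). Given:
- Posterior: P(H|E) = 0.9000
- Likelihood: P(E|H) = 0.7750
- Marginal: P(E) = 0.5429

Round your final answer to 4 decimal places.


From Bayes' theorem: P(H|E) = P(E|H) × P(H) / P(E)

Rearranging for P(H):
P(H) = P(H|E) × P(E) / P(E|H)
     = 0.9000 × 0.5429 / 0.7750
     = 0.48861000 / 0.7750
     = 0.6305


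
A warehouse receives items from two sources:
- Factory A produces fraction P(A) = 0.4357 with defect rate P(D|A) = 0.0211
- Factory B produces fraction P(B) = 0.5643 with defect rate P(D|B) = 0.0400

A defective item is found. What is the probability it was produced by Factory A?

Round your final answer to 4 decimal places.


Let A = from Factory A, D = defective

Given:
- P(A) = 0.4357, P(B) = 0.5643
- P(D|A) = 0.0211, P(D|B) = 0.0400

Step 1: Find P(D)
P(D) = P(D|A)P(A) + P(D|B)P(B)
     = 0.0211 × 0.4357 + 0.0400 × 0.5643
     = 0.00919327 + 0.02257200
     = 0.03176527

Step 2: Apply Bayes' theorem
P(A|D) = P(D|A)P(A) / P(D)
       = 0.00919327 / 0.03176527
       = 0.2894


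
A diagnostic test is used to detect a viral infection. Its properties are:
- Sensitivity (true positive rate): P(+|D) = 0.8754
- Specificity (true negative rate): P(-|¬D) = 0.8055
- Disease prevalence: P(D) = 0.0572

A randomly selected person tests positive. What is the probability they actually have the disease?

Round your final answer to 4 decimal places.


Let D = has disease, + = positive test

Given:
- P(D) = 0.0572 (prevalence)
- P(+|D) = 0.8754 (sensitivity)
- P(-|¬D) = 0.8055 (specificity)
- P(+|¬D) = 0.1945 (false positive rate = 1 - specificity)

Step 1: Find P(+)
P(+) = P(+|D)P(D) + P(+|¬D)P(¬D)
     = 0.8754 × 0.0572 + 0.1945 × 0.9428
     = 0.05007288 + 0.18337460
     = 0.23344748

Step 2: Apply Bayes' theorem for P(D|+)
P(D|+) = P(+|D)P(D) / P(+)
       = 0.05007288 / 0.23344748
       = 0.2145


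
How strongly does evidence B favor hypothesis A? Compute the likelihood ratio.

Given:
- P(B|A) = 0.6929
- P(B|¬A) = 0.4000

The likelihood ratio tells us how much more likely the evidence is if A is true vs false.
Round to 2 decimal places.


Likelihood Ratio (LR) = P(B|A) / P(B|¬A)

LR = 0.6929 / 0.4000
   = 1.73

The evidence is 1.73 times more likely if A is true than if A is false.
Because LR exceeds 1, B is evidence for A.


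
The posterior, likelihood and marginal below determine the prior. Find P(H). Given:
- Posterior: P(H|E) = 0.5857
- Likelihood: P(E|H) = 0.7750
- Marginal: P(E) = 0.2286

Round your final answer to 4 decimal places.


From Bayes' theorem: P(H|E) = P(E|H) × P(H) / P(E)

Rearranging for P(H):
P(H) = P(H|E) × P(E) / P(E|H)
     = 0.5857 × 0.2286 / 0.7750
     = 0.13389102 / 0.7750
     = 0.1728


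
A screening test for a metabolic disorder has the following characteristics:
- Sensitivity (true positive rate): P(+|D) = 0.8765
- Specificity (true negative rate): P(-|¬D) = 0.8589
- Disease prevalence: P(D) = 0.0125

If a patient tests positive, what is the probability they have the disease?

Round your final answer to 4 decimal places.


Let D = has disease, + = positive test

Given:
- P(D) = 0.0125 (prevalence)
- P(+|D) = 0.8765 (sensitivity)
- P(-|¬D) = 0.8589 (specificity)
- P(+|¬D) = 0.1411 (false positive rate = 1 - specificity)

Step 1: Find P(+)
P(+) = P(+|D)P(D) + P(+|¬D)P(¬D)
     = 0.8765 × 0.0125 + 0.1411 × 0.9875
     = 0.01095625 + 0.13933625
     = 0.15029250

Step 2: Apply Bayes' theorem for P(D|+)
P(D|+) = P(+|D)P(D) / P(+)
       = 0.01095625 / 0.15029250
       = 0.0729


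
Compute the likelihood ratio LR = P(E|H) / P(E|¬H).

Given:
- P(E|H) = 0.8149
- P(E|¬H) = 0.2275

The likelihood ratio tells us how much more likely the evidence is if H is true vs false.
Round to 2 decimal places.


Likelihood Ratio (LR) = P(E|H) / P(E|¬H)

LR = 0.8149 / 0.2275
   = 3.58

The evidence is 3.58 times more likely if H is true than if H is false.
LR > 1, so observing E raises the odds in favor of H.


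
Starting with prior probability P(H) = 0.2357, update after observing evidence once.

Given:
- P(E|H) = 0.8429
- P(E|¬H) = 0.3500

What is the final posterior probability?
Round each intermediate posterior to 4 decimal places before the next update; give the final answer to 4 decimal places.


Sequential Bayesian updating:

Initial prior: P(H) = 0.2357

Update 1:
  P(E) = 0.8429 × 0.2357 + 0.3500 × 0.7643 = 0.19867153 + 0.26750500 = 0.46617653
  P(H|E) = 0.19867153 / 0.46617653 = 0.4262

Final posterior: 0.4262


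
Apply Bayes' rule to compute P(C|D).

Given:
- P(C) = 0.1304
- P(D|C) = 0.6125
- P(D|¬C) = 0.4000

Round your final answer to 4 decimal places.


Bayes' theorem: P(C|D) = P(D|C) × P(C) / P(D)

Step 1: Calculate P(D) using law of total probability
P(D) = P(D|C)P(C) + P(D|¬C)P(¬C)
     = 0.6125 × 0.1304 + 0.4000 × 0.8696
     = 0.07987000 + 0.34784000
     = 0.42771000

Step 2: Apply Bayes' theorem
P(C|D) = P(D|C) × P(C) / P(D)
       = 0.07987000 / 0.42771000
       = 0.1867


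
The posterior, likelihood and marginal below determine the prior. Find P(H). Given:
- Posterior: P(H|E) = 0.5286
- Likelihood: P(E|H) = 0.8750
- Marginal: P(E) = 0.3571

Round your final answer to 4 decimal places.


From Bayes' theorem: P(H|E) = P(E|H) × P(H) / P(E)

Rearranging for P(H):
P(H) = P(H|E) × P(E) / P(E|H)
     = 0.5286 × 0.3571 / 0.8750
     = 0.18876306 / 0.8750
     = 0.2157


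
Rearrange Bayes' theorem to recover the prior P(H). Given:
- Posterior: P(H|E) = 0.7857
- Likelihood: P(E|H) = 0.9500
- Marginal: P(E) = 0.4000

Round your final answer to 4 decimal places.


From Bayes' theorem: P(H|E) = P(E|H) × P(H) / P(E)

Rearranging for P(H):
P(H) = P(H|E) × P(E) / P(E|H)
     = 0.7857 × 0.4000 / 0.9500
     = 0.31428000 / 0.9500
     = 0.3308


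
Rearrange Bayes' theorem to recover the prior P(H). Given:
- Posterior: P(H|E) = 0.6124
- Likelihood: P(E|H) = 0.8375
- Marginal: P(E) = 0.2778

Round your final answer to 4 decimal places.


From Bayes' theorem: P(H|E) = P(E|H) × P(H) / P(E)

Rearranging for P(H):
P(H) = P(H|E) × P(E) / P(E|H)
     = 0.6124 × 0.2778 / 0.8375
     = 0.17012472 / 0.8375
     = 0.2031


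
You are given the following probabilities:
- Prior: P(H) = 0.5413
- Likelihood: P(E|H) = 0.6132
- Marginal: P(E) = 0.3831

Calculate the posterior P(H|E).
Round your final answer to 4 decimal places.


Using Bayes' theorem:

P(H|E) = P(E|H) × P(H) / P(E)
       = 0.6132 × 0.5413 / 0.3831
       = 0.33192516 / 0.3831
       = 0.8664

The evidence strengthens our belief in H.
Prior: 0.5413 → Posterior: 0.8664


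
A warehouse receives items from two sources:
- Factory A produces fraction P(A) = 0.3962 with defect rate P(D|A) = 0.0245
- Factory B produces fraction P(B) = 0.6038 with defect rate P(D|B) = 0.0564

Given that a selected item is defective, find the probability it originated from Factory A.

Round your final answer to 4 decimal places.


Let A = from Factory A, D = defective

Given:
- P(A) = 0.3962, P(B) = 0.6038
- P(D|A) = 0.0245, P(D|B) = 0.0564

Step 1: Find P(D)
P(D) = P(D|A)P(A) + P(D|B)P(B)
     = 0.0245 × 0.3962 + 0.0564 × 0.6038
     = 0.00970690 + 0.03405432
     = 0.04376122

Step 2: Apply Bayes' theorem
P(A|D) = P(D|A)P(A) / P(D)
       = 0.00970690 / 0.04376122
       = 0.2218


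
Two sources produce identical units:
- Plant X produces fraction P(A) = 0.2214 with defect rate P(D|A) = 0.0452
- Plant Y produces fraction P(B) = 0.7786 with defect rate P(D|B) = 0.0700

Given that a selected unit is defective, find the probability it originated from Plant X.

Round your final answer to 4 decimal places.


Let A = from Plant X, D = defective

Given:
- P(A) = 0.2214, P(B) = 0.7786
- P(D|A) = 0.0452, P(D|B) = 0.0700

Step 1: Find P(D)
P(D) = P(D|A)P(A) + P(D|B)P(B)
     = 0.0452 × 0.2214 + 0.0700 × 0.7786
     = 0.01000728 + 0.05450200
     = 0.06450928

Step 2: Apply Bayes' theorem
P(A|D) = P(D|A)P(A) / P(D)
       = 0.01000728 / 0.06450928
       = 0.1551


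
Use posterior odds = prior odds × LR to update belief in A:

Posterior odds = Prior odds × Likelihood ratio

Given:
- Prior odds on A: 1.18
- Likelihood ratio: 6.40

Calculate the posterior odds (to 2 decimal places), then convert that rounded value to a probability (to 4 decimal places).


Step 1: Calculate posterior odds
Posterior odds = Prior odds × LR
               = 1.18 × 6.40
               = 7.55

Step 2: Convert to probability
P(A|E) = Posterior odds / (1 + Posterior odds)
       = 7.55 / (1 + 7.55)
       = 7.55 / 8.55
       = 0.8830

The evidence increased P(A) from 0.5413 to 0.8830.


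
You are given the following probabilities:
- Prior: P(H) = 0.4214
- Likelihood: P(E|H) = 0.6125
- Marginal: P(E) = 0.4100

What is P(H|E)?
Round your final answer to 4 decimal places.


Using Bayes' theorem:

P(H|E) = P(E|H) × P(H) / P(E)
       = 0.6125 × 0.4214 / 0.4100
       = 0.25810750 / 0.4100
       = 0.6295

The evidence strengthens our belief in H.
Prior: 0.4214 → Posterior: 0.6295


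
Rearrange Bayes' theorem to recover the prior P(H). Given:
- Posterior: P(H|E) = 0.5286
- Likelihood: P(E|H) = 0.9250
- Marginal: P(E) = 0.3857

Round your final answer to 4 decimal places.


From Bayes' theorem: P(H|E) = P(E|H) × P(H) / P(E)

Rearranging for P(H):
P(H) = P(H|E) × P(E) / P(E|H)
     = 0.5286 × 0.3857 / 0.9250
     = 0.20388102 / 0.9250
     = 0.2204


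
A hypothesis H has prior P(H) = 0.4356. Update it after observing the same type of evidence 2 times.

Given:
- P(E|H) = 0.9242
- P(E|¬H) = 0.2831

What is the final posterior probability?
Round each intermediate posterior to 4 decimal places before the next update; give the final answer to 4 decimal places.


Sequential Bayesian updating:

Initial prior: P(H) = 0.4356

Update 1:
  P(E) = 0.9242 × 0.4356 + 0.2831 × 0.5644 = 0.40258152 + 0.15978164 = 0.56236316
  P(H|E) = 0.40258152 / 0.56236316 = 0.7159

Update 2:
  P(E) = 0.9242 × 0.7159 + 0.2831 × 0.2841 = 0.66163478 + 0.08042871 = 0.74206349
  P(H|E) = 0.66163478 / 0.74206349 = 0.8916

Final posterior: 0.8916


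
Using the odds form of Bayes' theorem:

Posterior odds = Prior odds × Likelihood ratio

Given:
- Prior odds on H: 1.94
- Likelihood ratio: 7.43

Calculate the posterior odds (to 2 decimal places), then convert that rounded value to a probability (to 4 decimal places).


Step 1: Calculate posterior odds
Posterior odds = Prior odds × LR
               = 1.94 × 7.43
               = 14.41

Step 2: Convert to probability
P(H|E) = Posterior odds / (1 + Posterior odds)
       = 14.41 / (1 + 14.41)
       = 14.41 / 15.41
       = 0.9351

The evidence increased P(H) from 0.6599 to 0.9351.


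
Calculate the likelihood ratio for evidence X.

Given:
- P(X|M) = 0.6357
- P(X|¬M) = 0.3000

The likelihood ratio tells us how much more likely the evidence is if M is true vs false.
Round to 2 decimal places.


Likelihood Ratio (LR) = P(X|M) / P(X|¬M)

LR = 0.6357 / 0.3000
   = 2.12

The evidence is 2.12 times more likely if M is true than if M is false.
LR > 1, so observing X raises the odds in favor of M.


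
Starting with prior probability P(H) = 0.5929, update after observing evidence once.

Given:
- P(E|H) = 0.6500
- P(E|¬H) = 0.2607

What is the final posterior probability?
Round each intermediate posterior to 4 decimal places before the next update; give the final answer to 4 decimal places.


Sequential Bayesian updating:

Initial prior: P(H) = 0.5929

Update 1:
  P(E) = 0.6500 × 0.5929 + 0.2607 × 0.4071 = 0.38538500 + 0.10613097 = 0.49151597
  P(H|E) = 0.38538500 / 0.49151597 = 0.7841

Final posterior: 0.7841


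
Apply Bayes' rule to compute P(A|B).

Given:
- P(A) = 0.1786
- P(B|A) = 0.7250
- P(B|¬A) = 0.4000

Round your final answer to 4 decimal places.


Bayes' theorem: P(A|B) = P(B|A) × P(A) / P(B)

Step 1: Calculate P(B) using law of total probability
P(B) = P(B|A)P(A) + P(B|¬A)P(¬A)
     = 0.7250 × 0.1786 + 0.4000 × 0.8214
     = 0.12948500 + 0.32856000
     = 0.45804500

Step 2: Apply Bayes' theorem
P(A|B) = P(B|A) × P(A) / P(B)
       = 0.12948500 / 0.45804500
       = 0.2827


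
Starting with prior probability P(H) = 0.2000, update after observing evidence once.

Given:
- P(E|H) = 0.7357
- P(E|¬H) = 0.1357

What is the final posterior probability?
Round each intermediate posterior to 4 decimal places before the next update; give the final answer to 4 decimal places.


Sequential Bayesian updating:

Initial prior: P(H) = 0.2000

Update 1:
  P(E) = 0.7357 × 0.2000 + 0.1357 × 0.8000 = 0.14714000 + 0.10856000 = 0.25570000
  P(H|E) = 0.14714000 / 0.25570000 = 0.5754

Final posterior: 0.5754


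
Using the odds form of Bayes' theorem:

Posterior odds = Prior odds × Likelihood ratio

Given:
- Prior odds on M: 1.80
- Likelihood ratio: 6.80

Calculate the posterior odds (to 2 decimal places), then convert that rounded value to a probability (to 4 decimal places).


Step 1: Calculate posterior odds
Posterior odds = Prior odds × LR
               = 1.80 × 6.80
               = 12.24

Step 2: Convert to probability
P(M|E) = Posterior odds / (1 + Posterior odds)
       = 12.24 / (1 + 12.24)
       = 12.24 / 13.24
       = 0.9245

The evidence increased P(M) from 0.6429 to 0.9245.


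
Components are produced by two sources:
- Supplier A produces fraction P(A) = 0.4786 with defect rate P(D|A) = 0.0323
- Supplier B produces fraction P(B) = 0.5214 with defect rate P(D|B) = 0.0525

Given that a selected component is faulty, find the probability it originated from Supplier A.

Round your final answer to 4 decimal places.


Let A = from Supplier A, D = faulty

Given:
- P(A) = 0.4786, P(B) = 0.5214
- P(D|A) = 0.0323, P(D|B) = 0.0525

Step 1: Find P(D)
P(D) = P(D|A)P(A) + P(D|B)P(B)
     = 0.0323 × 0.4786 + 0.0525 × 0.5214
     = 0.01545878 + 0.02737350
     = 0.04283228

Step 2: Apply Bayes' theorem
P(A|D) = P(D|A)P(A) / P(D)
       = 0.01545878 / 0.04283228
       = 0.3609


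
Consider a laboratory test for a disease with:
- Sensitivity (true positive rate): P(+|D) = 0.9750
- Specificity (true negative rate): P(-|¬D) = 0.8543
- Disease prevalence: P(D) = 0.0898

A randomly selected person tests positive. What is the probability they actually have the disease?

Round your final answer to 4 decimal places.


Let D = has disease, + = positive test

Given:
- P(D) = 0.0898 (prevalence)
- P(+|D) = 0.9750 (sensitivity)
- P(-|¬D) = 0.8543 (specificity)
- P(+|¬D) = 0.1457 (false positive rate = 1 - specificity)

Step 1: Find P(+)
P(+) = P(+|D)P(D) + P(+|¬D)P(¬D)
     = 0.9750 × 0.0898 + 0.1457 × 0.9102
     = 0.08755500 + 0.13261614
     = 0.22017114

Step 2: Apply Bayes' theorem for P(D|+)
P(D|+) = P(+|D)P(D) / P(+)
       = 0.08755500 / 0.22017114
       = 0.3977


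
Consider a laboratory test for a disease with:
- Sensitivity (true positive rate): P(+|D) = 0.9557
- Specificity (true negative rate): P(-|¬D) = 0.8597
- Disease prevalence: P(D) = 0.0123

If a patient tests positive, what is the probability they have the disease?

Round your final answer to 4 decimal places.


Let D = has disease, + = positive test

Given:
- P(D) = 0.0123 (prevalence)
- P(+|D) = 0.9557 (sensitivity)
- P(-|¬D) = 0.8597 (specificity)
- P(+|¬D) = 0.1403 (false positive rate = 1 - specificity)

Step 1: Find P(+)
P(+) = P(+|D)P(D) + P(+|¬D)P(¬D)
     = 0.9557 × 0.0123 + 0.1403 × 0.9877
     = 0.01175511 + 0.13857431
     = 0.15032942

Step 2: Apply Bayes' theorem for P(D|+)
P(D|+) = P(+|D)P(D) / P(+)
       = 0.01175511 / 0.15032942
       = 0.0782
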